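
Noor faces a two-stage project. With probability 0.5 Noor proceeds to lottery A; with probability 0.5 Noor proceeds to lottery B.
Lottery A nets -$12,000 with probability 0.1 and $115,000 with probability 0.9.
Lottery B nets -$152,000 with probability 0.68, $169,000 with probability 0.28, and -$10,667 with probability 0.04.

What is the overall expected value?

$22,916.66

EV(A) = 0.1 × (-12000) + 0.9 × 115000 = -1200 + 103500 = 102300
EV(B) = 0.68 × (-152000) + 0.28 × 169000 + 0.04 × (-10667) = -103360 + 47320 − 426.68 = -56466.68
Overall = 0.5 × 102300 + 0.5 × (-56466.68) = 51150 − 28233.34 = 22916.66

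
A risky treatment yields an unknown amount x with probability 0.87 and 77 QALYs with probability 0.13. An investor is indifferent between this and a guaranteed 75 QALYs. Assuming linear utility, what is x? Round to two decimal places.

x = 74.70 QALYs

0.87·x + 0.13·77 = 75
0.87·x = 75 − 10.01 = 64.99
x = 64.99 / 0.87 = 74.7011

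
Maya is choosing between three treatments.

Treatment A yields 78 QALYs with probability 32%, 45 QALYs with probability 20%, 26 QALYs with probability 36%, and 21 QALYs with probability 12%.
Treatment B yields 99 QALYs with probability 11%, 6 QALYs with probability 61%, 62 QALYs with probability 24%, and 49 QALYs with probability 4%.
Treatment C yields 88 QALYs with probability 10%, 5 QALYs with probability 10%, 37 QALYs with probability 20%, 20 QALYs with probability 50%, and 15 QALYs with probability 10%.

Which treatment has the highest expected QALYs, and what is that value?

Treatment A (45.84 QALYs)

Treatment A = 0.32 × 78 + 0.2 × 45 + 0.36 × 26 + 0.12 × 21 = 24.96 + 9 + 9.36 + 2.52 = 45.84
Treatment B = 0.11 × 99 + 0.61 × 6 + 0.24 × 62 + 0.04 × 49 = 10.89 + 3.66 + 14.88 + 1.96 = 31.39
Treatment C = 0.1 × 88 + 0.1 × 5 + 0.2 × 37 + 0.5 × 20 + 0.1 × 15 = 8.8 + 0.5 + 7.4 + 10 + 1.5 = 28.2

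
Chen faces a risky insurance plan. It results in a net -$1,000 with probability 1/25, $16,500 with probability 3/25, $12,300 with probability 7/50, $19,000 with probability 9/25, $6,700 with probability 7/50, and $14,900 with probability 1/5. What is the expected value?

EV = 1/25 × (-1000) + 3/25 × 16500 + 7/50 × 12300 + 9/25 × 19000 + 7/50 × 6700 + 1/5 × 14900 = -40 + 1980 + 1722 + 6840 + 938 + 2980 = 14420

$14,420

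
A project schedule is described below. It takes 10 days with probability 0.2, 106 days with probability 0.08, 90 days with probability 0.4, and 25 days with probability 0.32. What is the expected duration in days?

EV = 0.2 × 10 + 0.08 × 106 + 0.4 × 90 + 0.32 × 25 = 2 + 8.48 + 36 + 8 = 54.48

54.48 days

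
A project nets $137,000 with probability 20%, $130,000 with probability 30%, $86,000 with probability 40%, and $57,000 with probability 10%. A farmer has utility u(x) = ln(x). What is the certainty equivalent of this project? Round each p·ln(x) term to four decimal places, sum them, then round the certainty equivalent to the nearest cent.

E[u] = 0.2·ln(137000) + 0.3·ln(130000) + 0.4·ln(86000) + 0.1·ln(57000) = 2.3655 + 3.5326 + 4.5448 + 1.0951 = 11.5380
CE = e^11.5380 ≈ 102539.15

$102,539.15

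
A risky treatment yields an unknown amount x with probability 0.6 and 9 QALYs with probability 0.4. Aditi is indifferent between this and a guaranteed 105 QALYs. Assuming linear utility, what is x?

x = 169 QALYs

0.6·x + 0.4·9 = 105
0.6·x = 105 − 3.6 = 101.4
x = 101.4 / 0.6 = 169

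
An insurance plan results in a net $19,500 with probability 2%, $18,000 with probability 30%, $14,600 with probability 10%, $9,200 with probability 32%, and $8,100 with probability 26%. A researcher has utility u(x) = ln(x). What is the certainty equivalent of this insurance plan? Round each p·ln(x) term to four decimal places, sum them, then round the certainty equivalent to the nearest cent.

$11,572.65

E[u] = 0.02·ln(19500) + 0.3·ln(18000) + 0.1·ln(14600) + 0.32·ln(9200) + 0.26·ln(8100) = 0.1976 + 2.9394 + 0.9589 + 2.9206 + 2.3399 = 9.3564
CE = e^9.3564 ≈ 11572.65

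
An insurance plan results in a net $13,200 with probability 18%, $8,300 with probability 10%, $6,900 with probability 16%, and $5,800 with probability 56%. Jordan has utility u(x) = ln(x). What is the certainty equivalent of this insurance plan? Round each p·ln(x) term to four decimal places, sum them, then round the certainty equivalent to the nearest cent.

E[u] = 0.18·ln(13200) + 0.1·ln(8300) + 0.16·ln(6900) + 0.56·ln(5800) = 1.7078 + 0.9024 + 1.4143 + 4.8527 = 8.8772
CE = e^8.8772 ≈ 7166.70

$7,166.70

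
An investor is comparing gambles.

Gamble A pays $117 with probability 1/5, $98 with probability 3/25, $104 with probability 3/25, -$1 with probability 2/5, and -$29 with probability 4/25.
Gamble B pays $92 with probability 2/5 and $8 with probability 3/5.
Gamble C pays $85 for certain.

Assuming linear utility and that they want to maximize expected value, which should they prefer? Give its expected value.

Gamble A = 1/5 × 117 + 3/25 × 98 + 3/25 × 104 + 2/5 × (-1) + 4/25 × (-29) = 23.4 + 11.76 + 12.48 − 0.4 − 4.64 = 42.6
Gamble B = 2/5 × 92 + 3/5 × 8 = 36.8 + 4.8 = 41.6
Gamble C: 85 (certain)

Gamble C ($85)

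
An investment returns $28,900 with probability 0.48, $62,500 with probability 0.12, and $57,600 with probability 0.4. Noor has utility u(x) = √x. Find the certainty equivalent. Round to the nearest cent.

E[u] = 0.48·√28900 + 0.12·√62500 + 0.4·√57600 = 0.48·170 + 0.12·250 + 0.4·240 = 207.6
CE = (207.6)² = 43097.76

$43,097.76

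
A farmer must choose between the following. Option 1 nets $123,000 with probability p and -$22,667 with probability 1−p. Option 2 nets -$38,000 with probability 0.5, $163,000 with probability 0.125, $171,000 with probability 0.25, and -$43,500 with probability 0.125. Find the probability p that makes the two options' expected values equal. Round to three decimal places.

EV(Option 2) = 0.5 × (-38000) + 0.125 × 163000 + 0.25 × 171000 + 0.125 × (-43500) = -19000 + 20375 + 42750 − 5437.5 = 38687.5
p·123000 + (1−p)·(-22667) = 38687.5
145667p − 22667 = 38687.5
p = (38687.5 + 22667) / 145667

p = 0.421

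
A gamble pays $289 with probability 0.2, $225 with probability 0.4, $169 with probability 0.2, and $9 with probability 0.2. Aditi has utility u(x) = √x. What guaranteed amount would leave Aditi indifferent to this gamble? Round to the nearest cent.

E[u] = 0.2·√289 + 0.4·√225 + 0.2·√169 + 0.2·√9 = 0.2·17 + 0.4·15 + 0.2·13 + 0.2·3 = 12.6
CE = (12.6)² = 158.76

$158.76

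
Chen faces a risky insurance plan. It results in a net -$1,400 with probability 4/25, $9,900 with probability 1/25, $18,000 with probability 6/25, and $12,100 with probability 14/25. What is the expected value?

$11,268

EV = 4/25 × (-1400) + 1/25 × 9900 + 6/25 × 18000 + 14/25 × 12100 = -224 + 396 + 4320 + 6776 = 11268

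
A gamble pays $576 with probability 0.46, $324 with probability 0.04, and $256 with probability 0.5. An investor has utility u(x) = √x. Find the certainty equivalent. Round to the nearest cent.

$390.46

E[u] = 0.46·√576 + 0.04·√324 + 0.5·√256 = 0.46·24 + 0.04·18 + 0.5·16 = 19.76
CE = (19.76)² = 390.4576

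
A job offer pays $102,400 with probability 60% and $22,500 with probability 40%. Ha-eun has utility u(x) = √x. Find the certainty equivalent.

E[u] = 0.6·√102400 + 0.4·√22500 = 0.6·320 + 0.4·150 = 252
CE = (252)² = 63504

$63,504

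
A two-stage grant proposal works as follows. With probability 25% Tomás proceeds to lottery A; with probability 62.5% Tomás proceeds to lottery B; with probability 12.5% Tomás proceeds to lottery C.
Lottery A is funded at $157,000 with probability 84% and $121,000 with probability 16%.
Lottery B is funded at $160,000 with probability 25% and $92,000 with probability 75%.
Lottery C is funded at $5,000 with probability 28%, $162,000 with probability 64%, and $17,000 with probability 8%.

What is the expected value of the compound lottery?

EV(A) = 0.84 × 157000 + 0.16 × 121000 = 131880 + 19360 = 151240
EV(B) = 0.25 × 160000 + 0.75 × 92000 = 40000 + 69000 = 109000
EV(C) = 0.28 × 5000 + 0.64 × 162000 + 0.08 × 17000 = 1400 + 103680 + 1360 = 106440
Overall = 0.25 × 151240 + 0.625 × 109000 + 0.125 × 106440 = 37810 + 68125 + 13305 = 119240

$119,240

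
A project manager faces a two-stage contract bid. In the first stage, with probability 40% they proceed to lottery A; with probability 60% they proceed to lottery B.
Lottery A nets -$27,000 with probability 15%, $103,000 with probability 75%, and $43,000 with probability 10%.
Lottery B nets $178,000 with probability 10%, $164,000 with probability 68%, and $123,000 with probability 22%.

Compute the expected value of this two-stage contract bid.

EV(A) = 0.15 × (-27000) + 0.75 × 103000 + 0.1 × 43000 = -4050 + 77250 + 4300 = 77500
EV(B) = 0.1 × 178000 + 0.68 × 164000 + 0.22 × 123000 = 17800 + 111520 + 27060 = 156380
Overall = 0.4 × 77500 + 0.6 × 156380 = 31000 + 93828 = 124828

$124,828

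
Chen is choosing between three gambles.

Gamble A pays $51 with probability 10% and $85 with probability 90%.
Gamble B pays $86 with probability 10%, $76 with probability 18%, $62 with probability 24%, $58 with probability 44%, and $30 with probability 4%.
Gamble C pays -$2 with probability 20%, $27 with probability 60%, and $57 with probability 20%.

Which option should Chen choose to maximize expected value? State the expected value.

Gamble A = 0.1 × 51 + 0.9 × 85 = 5.1 + 76.5 = 81.6
Gamble B = 0.1 × 86 + 0.18 × 76 + 0.24 × 62 + 0.44 × 58 + 0.04 × 30 = 8.6 + 13.68 + 14.88 + 25.52 + 1.2 = 63.88
Gamble C = 0.2 × (-2) + 0.6 × 27 + 0.2 × 57 = -0.4 + 16.2 + 11.4 = 27.2

Gamble A ($81.60)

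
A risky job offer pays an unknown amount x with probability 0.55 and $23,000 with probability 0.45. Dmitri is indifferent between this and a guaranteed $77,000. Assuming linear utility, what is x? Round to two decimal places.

0.55·x + 0.45·23000 = 77000
0.55·x = 77000 − 10350 = 66650
x = 66650 / 0.55 = 121181.8182

x = $121,181.82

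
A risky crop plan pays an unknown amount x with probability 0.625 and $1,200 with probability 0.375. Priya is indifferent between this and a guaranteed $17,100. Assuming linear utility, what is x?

0.625·x + 0.375·1200 = 17100
0.625·x = 17100 − 450 = 16650
x = 16650 / 0.625 = 26640

x = $26,640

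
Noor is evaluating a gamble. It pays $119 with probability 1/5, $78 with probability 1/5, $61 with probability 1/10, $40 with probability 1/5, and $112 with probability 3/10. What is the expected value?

EV = 1/5 × 119 + 1/5 × 78 + 1/10 × 61 + 1/5 × 40 + 3/10 × 112 = 23.8 + 15.6 + 6.1 + 8 + 33.6 = 87.1

$87.10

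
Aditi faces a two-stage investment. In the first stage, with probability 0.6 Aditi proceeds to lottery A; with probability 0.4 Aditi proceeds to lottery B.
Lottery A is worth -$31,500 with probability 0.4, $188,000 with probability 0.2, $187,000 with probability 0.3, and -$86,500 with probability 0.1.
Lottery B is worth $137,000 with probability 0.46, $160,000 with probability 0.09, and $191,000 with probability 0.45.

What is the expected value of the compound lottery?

EV(A) = 0.4 × (-31500) + 0.2 × 188000 + 0.3 × 187000 + 0.1 × (-86500) = -12600 + 37600 + 56100 − 8650 = 72450
EV(B) = 0.46 × 137000 + 0.09 × 160000 + 0.45 × 191000 = 63020 + 14400 + 85950 = 163370
Overall = 0.6 × 72450 + 0.4 × 163370 = 43470 + 65348 = 108818

$108,818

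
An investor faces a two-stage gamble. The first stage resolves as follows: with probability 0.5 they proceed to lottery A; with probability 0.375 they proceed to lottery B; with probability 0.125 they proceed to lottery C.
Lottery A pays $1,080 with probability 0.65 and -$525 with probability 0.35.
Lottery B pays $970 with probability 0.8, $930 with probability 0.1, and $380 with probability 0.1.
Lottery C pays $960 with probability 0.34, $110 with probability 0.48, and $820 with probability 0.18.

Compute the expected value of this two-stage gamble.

EV(A) = 0.65 × 1080 + 0.35 × (-525) = 702 − 183.75 = 518.25
EV(B) = 0.8 × 970 + 0.1 × 930 + 0.1 × 380 = 776 + 93 + 38 = 907
EV(C) = 0.34 × 960 + 0.48 × 110 + 0.18 × 820 = 326.4 + 52.8 + 147.6 = 526.8
Overall = 0.5 × 518.25 + 0.375 × 907 + 0.125 × 526.8 = 259.125 + 340.125 + 65.85 = 665.1

$665.10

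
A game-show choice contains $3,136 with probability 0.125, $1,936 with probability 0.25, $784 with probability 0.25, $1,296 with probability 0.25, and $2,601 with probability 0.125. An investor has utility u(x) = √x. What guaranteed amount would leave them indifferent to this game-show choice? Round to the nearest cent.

$1,630.14

E[u] = 0.125·√3136 + 0.25·√1936 + 0.25·√784 + 0.25·√1296 + 0.125·√2601 = 0.125·56 + 0.25·44 + 0.25·28 + 0.25·36 + 0.125·51 = 40.375
CE = (40.375)² = 1630.140625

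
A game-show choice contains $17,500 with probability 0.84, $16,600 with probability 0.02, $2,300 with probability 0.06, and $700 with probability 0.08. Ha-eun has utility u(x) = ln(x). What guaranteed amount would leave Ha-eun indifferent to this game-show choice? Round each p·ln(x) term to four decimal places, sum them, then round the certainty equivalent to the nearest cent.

$11,963.31

E[u] = 0.84·ln(17500) + 0.02·ln(16600) + 0.06·ln(2300) + 0.08·ln(700) = 8.2068 + 0.1943 + 0.4644 + 0.5241 = 9.3896
CE = e^9.3896 ≈ 11963.31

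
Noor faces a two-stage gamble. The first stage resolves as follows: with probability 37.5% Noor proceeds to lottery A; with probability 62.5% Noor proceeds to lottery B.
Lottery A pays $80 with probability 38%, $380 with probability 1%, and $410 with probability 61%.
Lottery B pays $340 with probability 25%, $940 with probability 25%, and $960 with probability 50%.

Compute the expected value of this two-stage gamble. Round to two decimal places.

EV(A) = 0.38 × 80 + 0.01 × 380 + 0.61 × 410 = 30.4 + 3.8 + 250.1 = 284.3
EV(B) = 0.25 × 340 + 0.25 × 940 + 0.5 × 960 = 85 + 235 + 480 = 800
Overall = 0.375 × 284.3 + 0.625 × 800 = 106.6125 + 500 = 606.6125

$606.61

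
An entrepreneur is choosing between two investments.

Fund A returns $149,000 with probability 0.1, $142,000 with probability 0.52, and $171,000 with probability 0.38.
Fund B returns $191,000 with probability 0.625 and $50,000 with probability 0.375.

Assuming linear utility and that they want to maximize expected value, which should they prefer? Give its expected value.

Fund A ($153,720)

Fund A = 0.1 × 149000 + 0.52 × 142000 + 0.38 × 171000 = 14900 + 73840 + 64980 = 153720
Fund B = 0.625 × 191000 + 0.375 × 50000 = 119375 + 18750 = 138125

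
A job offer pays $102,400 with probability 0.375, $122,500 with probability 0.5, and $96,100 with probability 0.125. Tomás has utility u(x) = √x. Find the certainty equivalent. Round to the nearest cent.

E[u] = 0.375·√102400 + 0.5·√122500 + 0.125·√96100 = 0.375·320 + 0.5·350 + 0.125·310 = 333.75
CE = (333.75)² = 111389.0625

$111,389.06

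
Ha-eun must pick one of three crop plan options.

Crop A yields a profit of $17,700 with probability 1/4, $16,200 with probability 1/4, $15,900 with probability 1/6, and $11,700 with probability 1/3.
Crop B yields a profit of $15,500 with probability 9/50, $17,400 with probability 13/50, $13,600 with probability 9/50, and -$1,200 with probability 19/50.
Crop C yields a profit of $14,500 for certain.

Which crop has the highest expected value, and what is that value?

Crop A ($15,025)

Crop A = 1/4 × 17700 + 1/4 × 16200 + 1/6 × 15900 + 1/3 × 11700 = 4425 + 4050 + 2650 + 3900 = 15025
Crop B = 9/50 × 15500 + 13/50 × 17400 + 9/50 × 13600 + 19/50 × (-1200) = 2790 + 4524 + 2448 − 456 = 9306
Crop C: 14500 (certain)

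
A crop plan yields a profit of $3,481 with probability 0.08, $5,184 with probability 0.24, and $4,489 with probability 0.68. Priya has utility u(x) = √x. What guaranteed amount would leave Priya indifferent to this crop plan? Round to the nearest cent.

$4,564.35

E[u] = 0.08·√3481 + 0.24·√5184 + 0.68·√4489 = 0.08·59 + 0.24·72 + 0.68·67 = 67.56
CE = (67.56)² = 4564.3536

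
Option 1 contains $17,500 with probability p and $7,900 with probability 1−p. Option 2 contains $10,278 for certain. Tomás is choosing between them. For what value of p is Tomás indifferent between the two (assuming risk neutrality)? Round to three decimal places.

p·17500 + (1−p)·7900 = 10278
9600p + 7900 = 10278
p = (10278 − 7900) / 9600

p = 0.248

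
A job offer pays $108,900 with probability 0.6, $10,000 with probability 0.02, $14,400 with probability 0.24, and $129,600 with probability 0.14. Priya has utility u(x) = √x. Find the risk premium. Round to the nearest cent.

$9,187.36

E[u] = 0.6·√108900 + 0.02·√10000 + 0.24·√14400 + 0.14·√129600 = 0.6·330 + 0.02·100 + 0.24·120 + 0.14·360 = 279.2
CE = (279.2)² = 77952.64
Risk premium = EV − CE = 87140 − 77952.64 = 9187.36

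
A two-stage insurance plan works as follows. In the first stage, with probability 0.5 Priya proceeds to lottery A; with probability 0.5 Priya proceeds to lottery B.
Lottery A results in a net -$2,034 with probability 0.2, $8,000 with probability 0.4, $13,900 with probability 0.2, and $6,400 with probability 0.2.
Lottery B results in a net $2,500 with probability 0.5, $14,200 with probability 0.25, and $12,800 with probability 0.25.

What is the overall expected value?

$7,426.60

EV(A) = 0.2 × (-2034) + 0.4 × 8000 + 0.2 × 13900 + 0.2 × 6400 = -406.8 + 3200 + 2780 + 1280 = 6853.2
EV(B) = 0.5 × 2500 + 0.25 × 14200 + 0.25 × 12800 = 1250 + 3550 + 3200 = 8000
Overall = 0.5 × 6853.2 + 0.5 × 8000 = 3426.6 + 4000 = 7426.6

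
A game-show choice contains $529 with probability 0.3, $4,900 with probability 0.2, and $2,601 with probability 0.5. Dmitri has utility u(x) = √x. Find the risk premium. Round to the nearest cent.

$286.24

E[u] = 0.3·√529 + 0.2·√4900 + 0.5·√2601 = 0.3·23 + 0.2·70 + 0.5·51 = 46.4
CE = (46.4)² = 2152.96
Risk premium = EV − CE = 2439.2 − 2152.96 = 286.24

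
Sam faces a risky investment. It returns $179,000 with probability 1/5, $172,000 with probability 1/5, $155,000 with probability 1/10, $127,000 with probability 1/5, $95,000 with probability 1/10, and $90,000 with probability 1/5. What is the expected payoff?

EV = 1/5 × 179000 + 1/5 × 172000 + 1/10 × 155000 + 1/5 × 127000 + 1/10 × 95000 + 1/5 × 90000 = 35800 + 34400 + 15500 + 25400 + 9500 + 18000 = 138600

$138,600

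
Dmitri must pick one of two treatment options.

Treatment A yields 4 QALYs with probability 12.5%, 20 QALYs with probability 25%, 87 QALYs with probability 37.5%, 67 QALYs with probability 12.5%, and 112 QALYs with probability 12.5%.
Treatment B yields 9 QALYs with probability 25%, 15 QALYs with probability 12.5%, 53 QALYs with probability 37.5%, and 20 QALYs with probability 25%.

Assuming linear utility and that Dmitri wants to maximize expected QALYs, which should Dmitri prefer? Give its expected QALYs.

Treatment A = 0.125 × 4 + 0.25 × 20 + 0.375 × 87 + 0.125 × 67 + 0.125 × 112 = 0.5 + 5 + 32.625 + 8.375 + 14 = 60.5
Treatment B = 0.25 × 9 + 0.125 × 15 + 0.375 × 53 + 0.25 × 20 = 2.25 + 1.875 + 19.875 + 5 = 29

Treatment A (60.5 QALYs)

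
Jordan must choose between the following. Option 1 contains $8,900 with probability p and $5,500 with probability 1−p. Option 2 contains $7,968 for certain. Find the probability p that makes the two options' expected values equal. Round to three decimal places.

p = 0.726

p·8900 + (1−p)·5500 = 7968
3400p + 5500 = 7968
p = (7968 − 5500) / 3400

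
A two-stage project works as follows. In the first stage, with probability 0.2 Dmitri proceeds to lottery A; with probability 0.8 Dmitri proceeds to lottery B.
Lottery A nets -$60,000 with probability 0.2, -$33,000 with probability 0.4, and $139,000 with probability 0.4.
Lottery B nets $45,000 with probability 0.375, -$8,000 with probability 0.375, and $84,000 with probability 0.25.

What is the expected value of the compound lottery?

EV(A) = 0.2 × (-60000) + 0.4 × (-33000) + 0.4 × 139000 = -12000 − 13200 + 55600 = 30400
EV(B) = 0.375 × 45000 + 0.375 × (-8000) + 0.25 × 84000 = 16875 − 3000 + 21000 = 34875
Overall = 0.2 × 30400 + 0.8 × 34875 = 6080 + 27900 = 33980

$33,980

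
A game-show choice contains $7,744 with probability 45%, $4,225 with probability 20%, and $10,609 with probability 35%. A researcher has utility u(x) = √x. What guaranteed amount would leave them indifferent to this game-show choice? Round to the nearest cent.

E[u] = 0.45·√7744 + 0.2·√4225 + 0.35·√10609 = 0.45·88 + 0.2·65 + 0.35·103 = 88.65
CE = (88.65)² = 7858.8225

$7,858.82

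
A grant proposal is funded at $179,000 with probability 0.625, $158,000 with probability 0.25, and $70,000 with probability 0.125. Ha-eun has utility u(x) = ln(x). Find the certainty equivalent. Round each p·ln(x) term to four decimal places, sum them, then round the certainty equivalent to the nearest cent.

E[u] = 0.625·ln(179000) + 0.25·ln(158000) + 0.125·ln(70000) = 7.5595 + 2.9926 + 1.3945 = 11.9466
CE = e^11.9466 ≈ 154291.66

$154,291.66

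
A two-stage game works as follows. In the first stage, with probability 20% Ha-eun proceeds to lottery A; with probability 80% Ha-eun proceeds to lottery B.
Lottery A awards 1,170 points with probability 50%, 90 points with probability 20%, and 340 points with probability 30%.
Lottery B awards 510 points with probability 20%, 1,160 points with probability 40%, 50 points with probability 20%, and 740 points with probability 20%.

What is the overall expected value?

720.2 points

EV(A) = 0.5 × 1170 + 0.2 × 90 + 0.3 × 340 = 585 + 18 + 102 = 705
EV(B) = 0.2 × 510 + 0.4 × 1160 + 0.2 × 50 + 0.2 × 740 = 102 + 464 + 10 + 148 = 724
Overall = 0.2 × 705 + 0.8 × 724 = 141 + 579.2 = 720.2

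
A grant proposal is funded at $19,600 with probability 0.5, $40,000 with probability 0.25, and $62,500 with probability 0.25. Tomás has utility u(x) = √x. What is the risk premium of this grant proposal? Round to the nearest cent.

$2,118.75

E[u] = 0.5·√19600 + 0.25·√40000 + 0.25·√62500 = 0.5·140 + 0.25·200 + 0.25·250 = 182.5
CE = (182.5)² = 33306.25
Risk premium = EV − CE = 35425 − 33306.25 = 2118.75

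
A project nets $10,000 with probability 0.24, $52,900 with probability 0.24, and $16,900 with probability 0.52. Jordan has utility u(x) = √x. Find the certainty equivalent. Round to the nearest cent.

$21,550.24

E[u] = 0.24·√10000 + 0.24·√52900 + 0.52·√16900 = 0.24·100 + 0.24·230 + 0.52·130 = 146.8
CE = (146.8)² = 21550.24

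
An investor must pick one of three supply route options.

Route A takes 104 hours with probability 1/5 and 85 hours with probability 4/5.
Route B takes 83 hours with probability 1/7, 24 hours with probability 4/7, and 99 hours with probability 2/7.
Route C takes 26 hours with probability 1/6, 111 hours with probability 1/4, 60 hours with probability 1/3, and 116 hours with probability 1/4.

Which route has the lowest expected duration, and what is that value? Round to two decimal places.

Route A = 1/5 × 104 + 4/5 × 85 = 20.8 + 68 = 88.8
Route B = 1/7 × 83 + 4/7 × 24 + 2/7 × 99 = 11.8571 + 13.7143 + 28.2857 = 53.8571
Route C = 1/6 × 26 + 1/4 × 111 + 1/3 × 60 + 1/4 × 116 = 4.3333 + 27.75 + 20 + 29 = 81.0833

Route B (53.86 hours)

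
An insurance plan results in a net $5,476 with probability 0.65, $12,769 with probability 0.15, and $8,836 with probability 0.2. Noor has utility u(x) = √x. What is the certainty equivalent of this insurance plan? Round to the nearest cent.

E[u] = 0.65·√5476 + 0.15·√12769 + 0.2·√8836 = 0.65·74 + 0.15·113 + 0.2·94 = 83.85
CE = (83.85)² = 7030.8225

$7,030.82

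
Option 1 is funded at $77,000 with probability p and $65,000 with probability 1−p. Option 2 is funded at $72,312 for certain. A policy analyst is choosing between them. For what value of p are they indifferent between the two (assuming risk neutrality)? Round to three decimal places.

p = 0.609

p·77000 + (1−p)·65000 = 72312
12000p + 65000 = 72312
p = (72312 − 65000) / 12000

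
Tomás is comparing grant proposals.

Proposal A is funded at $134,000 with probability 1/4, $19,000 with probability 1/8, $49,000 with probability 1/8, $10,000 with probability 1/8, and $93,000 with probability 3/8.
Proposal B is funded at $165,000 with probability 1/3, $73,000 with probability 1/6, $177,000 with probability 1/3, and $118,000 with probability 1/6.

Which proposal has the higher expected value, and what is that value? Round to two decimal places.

Proposal A = 1/4 × 134000 + 1/8 × 19000 + 1/8 × 49000 + 1/8 × 10000 + 3/8 × 93000 = 33500 + 2375 + 6125 + 1250 + 34875 = 78125
Proposal B = 1/3 × 165000 + 1/6 × 73000 + 1/3 × 177000 + 1/6 × 118000 = 55000 + 12166.6667 + 59000 + 19666.6667 = 145833.3333

Proposal B ($145,833.33)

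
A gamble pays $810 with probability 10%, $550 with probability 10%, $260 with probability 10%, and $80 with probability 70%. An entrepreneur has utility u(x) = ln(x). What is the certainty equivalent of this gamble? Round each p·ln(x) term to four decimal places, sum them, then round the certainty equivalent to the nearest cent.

E[u] = 0.1·ln(810) + 0.1·ln(550) + 0.1·ln(260) + 0.7·ln(80) = 0.6697 + 0.6310 + 0.5561 + 3.0674 = 4.9242
CE = e^4.9242 ≈ 137.58

$137.58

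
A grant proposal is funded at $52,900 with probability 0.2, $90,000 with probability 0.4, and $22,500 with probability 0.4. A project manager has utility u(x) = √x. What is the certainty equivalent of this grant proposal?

$51,076

E[u] = 0.2·√52900 + 0.4·√90000 + 0.4·√22500 = 0.2·230 + 0.4·300 + 0.4·150 = 226
CE = (226)² = 51076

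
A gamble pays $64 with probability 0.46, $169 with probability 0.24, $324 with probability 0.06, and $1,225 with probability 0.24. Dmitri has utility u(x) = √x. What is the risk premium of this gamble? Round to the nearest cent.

E[u] = 0.46·√64 + 0.24·√169 + 0.06·√324 + 0.24·√1225 = 0.46·8 + 0.24·13 + 0.06·18 + 0.24·35 = 16.28
CE = (16.28)² = 265.0384
Risk premium = EV − CE = 383.44 − 265.0384 = 118.4016

$118.40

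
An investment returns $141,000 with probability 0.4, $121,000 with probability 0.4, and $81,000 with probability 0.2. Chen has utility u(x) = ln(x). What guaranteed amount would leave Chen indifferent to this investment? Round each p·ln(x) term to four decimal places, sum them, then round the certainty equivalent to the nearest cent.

$118,705.39

E[u] = 0.4·ln(141000) + 0.4·ln(121000) + 0.2·ln(81000) = 4.7426 + 4.6814 + 2.2604 = 11.6844
CE = e^11.6844 ≈ 118705.39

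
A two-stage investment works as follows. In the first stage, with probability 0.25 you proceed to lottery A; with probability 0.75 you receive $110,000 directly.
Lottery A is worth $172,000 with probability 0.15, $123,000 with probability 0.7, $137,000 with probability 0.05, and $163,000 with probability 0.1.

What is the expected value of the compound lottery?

$116,262.50

EV(A) = 0.15 × 172000 + 0.7 × 123000 + 0.05 × 137000 + 0.1 × 163000 = 25800 + 86100 + 6850 + 16300 = 135050
Branch B: 110000 (certain)
Overall = 0.25 × 135050 + 0.75 × 110000 = 33762.5 + 82500 = 116262.5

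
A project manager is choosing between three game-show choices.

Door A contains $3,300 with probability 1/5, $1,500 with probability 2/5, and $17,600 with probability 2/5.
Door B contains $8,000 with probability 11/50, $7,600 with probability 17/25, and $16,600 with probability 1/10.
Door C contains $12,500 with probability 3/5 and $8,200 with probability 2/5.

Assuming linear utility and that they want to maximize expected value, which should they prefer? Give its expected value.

Door A = 1/5 × 3300 + 2/5 × 1500 + 2/5 × 17600 = 660 + 600 + 7040 = 8300
Door B = 11/50 × 8000 + 17/25 × 7600 + 1/10 × 16600 = 1760 + 5168 + 1660 = 8588
Door C = 3/5 × 12500 + 2/5 × 8200 = 7500 + 3280 = 10780

Door C ($10,780)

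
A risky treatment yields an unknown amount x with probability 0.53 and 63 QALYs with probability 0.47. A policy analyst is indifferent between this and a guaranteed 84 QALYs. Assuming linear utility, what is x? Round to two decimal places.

x = 102.62 QALYs

0.53·x + 0.47·63 = 84
0.53·x = 84 − 29.61 = 54.39
x = 54.39 / 0.53 = 102.6226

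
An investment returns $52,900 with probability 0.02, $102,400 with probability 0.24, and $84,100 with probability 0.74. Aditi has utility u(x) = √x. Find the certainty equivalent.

$87,616

E[u] = 0.02·√52900 + 0.24·√102400 + 0.74·√84100 = 0.02·230 + 0.24·320 + 0.74·290 = 296
CE = (296)² = 87616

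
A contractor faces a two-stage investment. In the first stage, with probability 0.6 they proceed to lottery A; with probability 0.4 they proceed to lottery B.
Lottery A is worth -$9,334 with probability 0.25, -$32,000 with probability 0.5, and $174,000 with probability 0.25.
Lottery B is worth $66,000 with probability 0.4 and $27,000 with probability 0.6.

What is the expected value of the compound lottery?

$32,139.90

EV(A) = 0.25 × (-9334) + 0.5 × (-32000) + 0.25 × 174000 = -2333.5 − 16000 + 43500 = 25166.5
EV(B) = 0.4 × 66000 + 0.6 × 27000 = 26400 + 16200 = 42600
Overall = 0.6 × 25166.5 + 0.4 × 42600 = 15099.9 + 17040 = 32139.9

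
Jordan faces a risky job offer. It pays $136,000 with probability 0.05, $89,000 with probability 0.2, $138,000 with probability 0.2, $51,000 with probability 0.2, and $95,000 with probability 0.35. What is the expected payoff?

EV = 0.05 × 136000 + 0.2 × 89000 + 0.2 × 138000 + 0.2 × 51000 + 0.35 × 95000 = 6800 + 17800 + 27600 + 10200 + 33250 = 95650

$95,650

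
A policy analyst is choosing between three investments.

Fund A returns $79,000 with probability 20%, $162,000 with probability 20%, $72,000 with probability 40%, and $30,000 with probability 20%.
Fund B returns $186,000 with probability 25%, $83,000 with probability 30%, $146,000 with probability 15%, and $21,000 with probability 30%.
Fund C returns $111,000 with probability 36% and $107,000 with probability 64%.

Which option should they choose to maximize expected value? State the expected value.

Fund A = 0.2 × 79000 + 0.2 × 162000 + 0.4 × 72000 + 0.2 × 30000 = 15800 + 32400 + 28800 + 6000 = 83000
Fund B = 0.25 × 186000 + 0.3 × 83000 + 0.15 × 146000 + 0.3 × 21000 = 46500 + 24900 + 21900 + 6300 = 99600
Fund C = 0.36 × 111000 + 0.64 × 107000 = 39960 + 68480 = 108440

Fund C ($108,440)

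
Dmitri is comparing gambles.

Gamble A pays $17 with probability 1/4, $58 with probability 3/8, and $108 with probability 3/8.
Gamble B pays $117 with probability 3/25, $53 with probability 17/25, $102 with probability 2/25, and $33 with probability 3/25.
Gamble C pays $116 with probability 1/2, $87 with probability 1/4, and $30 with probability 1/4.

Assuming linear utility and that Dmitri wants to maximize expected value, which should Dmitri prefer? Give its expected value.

Gamble C ($87.25)

Gamble A = 1/4 × 17 + 3/8 × 58 + 3/8 × 108 = 4.25 + 21.75 + 40.5 = 66.5
Gamble B = 3/25 × 117 + 17/25 × 53 + 2/25 × 102 + 3/25 × 33 = 14.04 + 36.04 + 8.16 + 3.96 = 62.2
Gamble C = 1/2 × 116 + 1/4 × 87 + 1/4 × 30 = 58 + 21.75 + 7.5 = 87.25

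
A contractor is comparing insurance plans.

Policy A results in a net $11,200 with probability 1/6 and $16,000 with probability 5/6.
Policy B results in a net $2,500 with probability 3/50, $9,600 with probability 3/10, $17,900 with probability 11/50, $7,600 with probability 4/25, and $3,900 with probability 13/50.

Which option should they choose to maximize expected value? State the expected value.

Policy A = 1/6 × 11200 + 5/6 × 16000 = 1866.6667 + 13333.3333 = 15200
Policy B = 3/50 × 2500 + 3/10 × 9600 + 11/50 × 17900 + 4/25 × 7600 + 13/50 × 3900 = 150 + 2880 + 3938 + 1216 + 1014 = 9198

Policy A ($15,200)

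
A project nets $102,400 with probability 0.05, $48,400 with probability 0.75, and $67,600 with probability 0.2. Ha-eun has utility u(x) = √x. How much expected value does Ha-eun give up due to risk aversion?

$651

E[u] = 0.05·√102400 + 0.75·√48400 + 0.2·√67600 = 0.05·320 + 0.75·220 + 0.2·260 = 233
CE = (233)² = 54289
Risk premium = EV − CE = 54940 − 54289 = 651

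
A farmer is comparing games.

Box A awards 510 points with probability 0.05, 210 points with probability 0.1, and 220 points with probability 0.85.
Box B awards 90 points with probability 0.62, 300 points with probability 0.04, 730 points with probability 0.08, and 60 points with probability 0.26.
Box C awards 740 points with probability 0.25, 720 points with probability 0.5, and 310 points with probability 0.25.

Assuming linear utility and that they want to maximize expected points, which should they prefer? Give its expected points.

Box C (622.5 points)

Box A = 0.05 × 510 + 0.1 × 210 + 0.85 × 220 = 25.5 + 21 + 187 = 233.5
Box B = 0.62 × 90 + 0.04 × 300 + 0.08 × 730 + 0.26 × 60 = 55.8 + 12 + 58.4 + 15.6 = 141.8
Box C = 0.25 × 740 + 0.5 × 720 + 0.25 × 310 = 185 + 360 + 77.5 = 622.5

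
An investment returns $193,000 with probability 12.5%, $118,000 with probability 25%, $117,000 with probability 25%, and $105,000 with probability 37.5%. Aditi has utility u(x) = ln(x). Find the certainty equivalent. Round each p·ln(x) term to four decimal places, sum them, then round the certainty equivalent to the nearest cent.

$119,850.45

E[u] = 0.125·ln(193000) + 0.25·ln(118000) + 0.25·ln(117000) + 0.375·ln(105000) = 1.5213 + 2.9196 + 2.9175 + 4.3356 = 11.6940
CE = e^11.6940 ≈ 119850.45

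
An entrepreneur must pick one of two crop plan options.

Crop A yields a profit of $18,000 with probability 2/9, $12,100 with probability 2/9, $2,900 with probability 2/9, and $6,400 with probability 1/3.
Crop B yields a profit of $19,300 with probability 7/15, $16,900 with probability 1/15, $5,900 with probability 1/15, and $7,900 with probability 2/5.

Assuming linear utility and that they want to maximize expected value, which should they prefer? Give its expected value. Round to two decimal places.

Crop B ($13,686.67)

Crop A = 2/9 × 18000 + 2/9 × 12100 + 2/9 × 2900 + 1/3 × 6400 = 4000 + 2688.8889 + 644.4444 + 2133.3333 = 9466.6667
Crop B = 7/15 × 19300 + 1/15 × 16900 + 1/15 × 5900 + 2/5 × 7900 = 9006.6667 + 1126.6667 + 393.3333 + 3160 = 13686.6667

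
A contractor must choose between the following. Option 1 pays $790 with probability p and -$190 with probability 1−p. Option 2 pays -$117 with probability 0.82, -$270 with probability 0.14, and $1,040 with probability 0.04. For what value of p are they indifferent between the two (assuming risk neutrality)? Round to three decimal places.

EV(Option 2) = 0.82 × (-117) + 0.14 × (-270) + 0.04 × 1040 = -95.94 − 37.8 + 41.6 = -92.14
p·790 + (1−p)·(-190) = -92.14
980p − 190 = -92.14
p = (-92.14 + 190) / 980

p = 0.100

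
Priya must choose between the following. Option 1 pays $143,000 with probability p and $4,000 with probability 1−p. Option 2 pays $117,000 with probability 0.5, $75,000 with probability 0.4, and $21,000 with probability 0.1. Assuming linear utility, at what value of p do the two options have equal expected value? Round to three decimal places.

EV(Option 2) = 0.5 × 117000 + 0.4 × 75000 + 0.1 × 21000 = 58500 + 30000 + 2100 = 90600
p·143000 + (1−p)·4000 = 90600
139000p + 4000 = 90600
p = (90600 − 4000) / 139000

p = 0.623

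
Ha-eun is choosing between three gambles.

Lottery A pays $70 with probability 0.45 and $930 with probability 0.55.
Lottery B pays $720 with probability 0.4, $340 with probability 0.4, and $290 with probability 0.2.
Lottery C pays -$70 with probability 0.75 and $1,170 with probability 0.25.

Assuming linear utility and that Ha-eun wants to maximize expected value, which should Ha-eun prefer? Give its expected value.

Lottery A = 0.45 × 70 + 0.55 × 930 = 31.5 + 511.5 = 543
Lottery B = 0.4 × 720 + 0.4 × 340 + 0.2 × 290 = 288 + 136 + 58 = 482
Lottery C = 0.75 × (-70) + 0.25 × 1170 = -52.5 + 292.5 = 240

Lottery A ($543)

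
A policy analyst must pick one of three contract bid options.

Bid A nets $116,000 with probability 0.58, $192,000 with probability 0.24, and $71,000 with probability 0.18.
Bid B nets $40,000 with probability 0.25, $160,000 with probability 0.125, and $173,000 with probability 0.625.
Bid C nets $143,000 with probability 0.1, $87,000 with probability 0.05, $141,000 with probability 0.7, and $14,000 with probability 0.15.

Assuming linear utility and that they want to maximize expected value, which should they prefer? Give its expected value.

Bid B ($138,125)

Bid A = 0.58 × 116000 + 0.24 × 192000 + 0.18 × 71000 = 67280 + 46080 + 12780 = 126140
Bid B = 0.25 × 40000 + 0.125 × 160000 + 0.625 × 173000 = 10000 + 20000 + 108125 = 138125
Bid C = 0.1 × 143000 + 0.05 × 87000 + 0.7 × 141000 + 0.15 × 14000 = 14300 + 4350 + 98700 + 2100 = 119450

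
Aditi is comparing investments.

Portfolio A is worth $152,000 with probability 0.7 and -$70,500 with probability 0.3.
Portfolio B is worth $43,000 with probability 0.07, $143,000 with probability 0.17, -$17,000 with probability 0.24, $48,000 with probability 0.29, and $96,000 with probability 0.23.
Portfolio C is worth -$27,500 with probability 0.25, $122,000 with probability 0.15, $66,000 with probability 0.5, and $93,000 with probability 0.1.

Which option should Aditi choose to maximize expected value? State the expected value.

Portfolio A = 0.7 × 152000 + 0.3 × (-70500) = 106400 − 21150 = 85250
Portfolio B = 0.07 × 43000 + 0.17 × 143000 + 0.24 × (-17000) + 0.29 × 48000 + 0.23 × 96000 = 3010 + 24310 − 4080 + 13920 + 22080 = 59240
Portfolio C = 0.25 × (-27500) + 0.15 × 122000 + 0.5 × 66000 + 0.1 × 93000 = -6875 + 18300 + 33000 + 9300 = 53725

Portfolio A ($85,250)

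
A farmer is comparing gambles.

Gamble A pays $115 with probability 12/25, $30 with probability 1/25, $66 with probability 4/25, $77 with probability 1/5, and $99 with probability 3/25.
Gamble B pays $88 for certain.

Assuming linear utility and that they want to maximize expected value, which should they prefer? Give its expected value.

Gamble A ($94.24)

Gamble A = 12/25 × 115 + 1/25 × 30 + 4/25 × 66 + 1/5 × 77 + 3/25 × 99 = 55.2 + 1.2 + 10.56 + 15.4 + 11.88 = 94.24
Gamble B: 88 (certain)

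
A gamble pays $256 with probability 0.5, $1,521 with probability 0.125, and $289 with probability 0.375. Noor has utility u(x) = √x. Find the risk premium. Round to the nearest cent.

$55.94

E[u] = 0.5·√256 + 0.125·√1521 + 0.375·√289 = 0.5·16 + 0.125·39 + 0.375·17 = 19.25
CE = (19.25)² = 370.5625
Risk premium = EV − CE = 426.5 − 370.5625 = 55.9375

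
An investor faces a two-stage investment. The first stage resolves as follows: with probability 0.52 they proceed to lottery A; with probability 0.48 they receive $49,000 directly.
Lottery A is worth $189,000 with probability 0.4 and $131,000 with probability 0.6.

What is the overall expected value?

$103,704

EV(A) = 0.4 × 189000 + 0.6 × 131000 = 75600 + 78600 = 154200
Branch B: 49000 (certain)
Overall = 0.52 × 154200 + 0.48 × 49000 = 80184 + 23520 = 103704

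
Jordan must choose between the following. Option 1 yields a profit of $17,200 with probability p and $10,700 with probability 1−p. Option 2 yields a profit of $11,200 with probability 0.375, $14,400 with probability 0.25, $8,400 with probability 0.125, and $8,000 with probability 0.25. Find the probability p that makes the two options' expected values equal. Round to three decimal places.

p = 0.023

EV(Option 2) = 0.375 × 11200 + 0.25 × 14400 + 0.125 × 8400 + 0.25 × 8000 = 4200 + 3600 + 1050 + 2000 = 10850
p·17200 + (1−p)·10700 = 10850
6500p + 10700 = 10850
p = (10850 − 10700) / 6500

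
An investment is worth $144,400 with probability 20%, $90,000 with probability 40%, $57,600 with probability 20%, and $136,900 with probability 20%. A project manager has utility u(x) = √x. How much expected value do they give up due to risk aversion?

E[u] = 0.2·√144400 + 0.4·√90000 + 0.2·√57600 + 0.2·√136900 = 0.2·380 + 0.4·300 + 0.2·240 + 0.2·370 = 318
CE = (318)² = 101124
Risk premium = EV − CE = 103780 − 101124 = 2656

$2,656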